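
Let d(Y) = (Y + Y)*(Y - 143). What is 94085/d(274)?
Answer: 94085/71788 ≈ 1.3106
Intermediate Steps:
d(Y) = 2*Y*(-143 + Y) (d(Y) = (2*Y)*(-143 + Y) = 2*Y*(-143 + Y))
94085/d(274) = 94085/((2*274*(-143 + 274))) = 94085/((2*274*131)) = 94085/71788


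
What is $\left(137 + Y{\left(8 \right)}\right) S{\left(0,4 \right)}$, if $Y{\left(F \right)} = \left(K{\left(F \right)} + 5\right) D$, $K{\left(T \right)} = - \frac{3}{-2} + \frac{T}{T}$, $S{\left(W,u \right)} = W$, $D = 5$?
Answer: $0$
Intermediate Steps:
$K{\left(T \right)} = \frac{5}{2}$ ($K{\left(T \right)} = \left(-3\right) \left(- \frac{1}{2}\right) + 1 = \frac{3}{2} + 1 = \frac{5}{2}$)
$Y{\left(F \right)} = \frac{75}{2}$ ($Y{\left(F \right)} = \left(\frac{5}{2} + 5\right) 5 = \frac{15}{2} \cdot 5 = \frac{75}{2}$)
$\left(137 + Y{\left(8 \right)}\right) S{\left(0,4 \right)} = \left(137 + \frac{75}{2}\right) 0 = \frac{349}{2} \cdot 0 = 0$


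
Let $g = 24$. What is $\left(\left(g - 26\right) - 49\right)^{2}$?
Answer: $2601$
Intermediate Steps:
$\left(\left(g - 26\right) - 49\right)^{2} = \left(\left(24 - 26\right) - 49\right)^{2} = \left(-2 - 49\right)^{2} = \left(-51\right)^{2} = 2601$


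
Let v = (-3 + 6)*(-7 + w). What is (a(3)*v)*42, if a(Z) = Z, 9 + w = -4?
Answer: -7560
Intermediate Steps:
w = -13 (w = -9 - 4 = -13)
v = -60 (v = (-3 + 6)*(-7 - 13) = 3*(-20) = -60)
(a(3)*v)*42 = (3*(-60))*42 = -180*42 = -7560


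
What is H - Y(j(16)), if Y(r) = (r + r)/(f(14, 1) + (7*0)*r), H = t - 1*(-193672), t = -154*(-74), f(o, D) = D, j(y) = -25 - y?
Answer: 205150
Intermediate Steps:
t = 11396
H = 205068 (H = 11396 - 1*(-193672) = 11396 + 193672 = 205068)
Y(r) = 2*r (Y(r) = (r + r)/(1 + (7*0)*r) = (2*r)/(1 + 0*r) = (2*r)/(1 + 0) = (2*r)/1 = (2*r)*1 = 2*r)
H - Y(j(16)) = 205068 - 2*(-25 - 1*16) = 205068 - 2*(-25 - 16) = 205068 - 2*(-41) = 205068 - 1*(-82) = 205068 + 82 = 205150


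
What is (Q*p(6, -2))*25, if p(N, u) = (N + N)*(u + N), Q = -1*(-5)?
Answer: 6000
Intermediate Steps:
Q = 5
p(N, u) = 2*N*(N + u) (p(N, u) = (2*N)*(N + u) = 2*N*(N + u))
(Q*p(6, -2))*25 = (5*(2*6*(6 - 2)))*25 = (5*(2*6*4))*25 = (5*48)*25 = 240*25 = 6000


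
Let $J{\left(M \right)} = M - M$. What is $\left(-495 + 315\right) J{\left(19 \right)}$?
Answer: $0$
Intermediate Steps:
$J{\left(M \right)} = 0$
$\left(-495 + 315\right) J{\left(19 \right)} = \left(-495 + 315\right) 0 = \left(-180\right) 0 = 0$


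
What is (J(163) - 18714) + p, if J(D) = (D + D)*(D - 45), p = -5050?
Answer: 14704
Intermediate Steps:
J(D) = 2*D*(-45 + D) (J(D) = (2*D)*(-45 + D) = 2*D*(-45 + D))
(J(163) - 18714) + p = (2*163*(-45 + 163) - 18714) - 5050 = (2*163*118 - 18714) - 5050 = (38468 - 18714) - 5050 = 19754 - 5050 = 14704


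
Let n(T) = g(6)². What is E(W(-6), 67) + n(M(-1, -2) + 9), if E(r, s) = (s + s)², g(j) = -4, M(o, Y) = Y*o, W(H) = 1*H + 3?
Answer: 17972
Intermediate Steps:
W(H) = 3 + H (W(H) = H + 3 = 3 + H)
E(r, s) = 4*s² (E(r, s) = (2*s)² = 4*s²)
n(T) = 16 (n(T) = (-4)² = 16)
E(W(-6), 67) + n(M(-1, -2) + 9) = 4*67² + 16 = 4*4489 + 16 = 17956 + 16 = 17972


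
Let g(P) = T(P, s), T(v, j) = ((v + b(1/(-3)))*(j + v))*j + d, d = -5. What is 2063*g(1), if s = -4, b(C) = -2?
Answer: -35071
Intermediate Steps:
T(v, j) = -5 + j*(-2 + v)*(j + v) (T(v, j) = ((v - 2)*(j + v))*j - 5 = ((-2 + v)*(j + v))*j - 5 = j*(-2 + v)*(j + v) - 5 = -5 + j*(-2 + v)*(j + v))
g(P) = -37 - 4*P² + 24*P (g(P) = -5 - 2*(-4)² - 4*P² + P*(-4)² - 2*(-4)*P = -5 - 2*16 - 4*P² + P*16 + 8*P = -5 - 32 - 4*P² + 16*P + 8*P = -37 - 4*P² + 24*P)
2063*g(1) = 2063*(-37 - 4*1² + 24*1) = 2063*(-37 - 4*1 + 24) = 2063*(-37 - 4 + 24) = 2063*(-17) = -35071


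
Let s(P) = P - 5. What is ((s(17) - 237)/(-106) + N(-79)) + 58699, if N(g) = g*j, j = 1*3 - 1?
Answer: 6205571/106 ≈ 58543.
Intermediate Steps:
j = 2 (j = 3 - 1 = 2)
s(P) = -5 + P
N(g) = 2*g (N(g) = g*2 = 2*g)
((s(17) - 237)/(-106) + N(-79)) + 58699 = (((-5 + 17) - 237)/(-106) + 2*(-79)) + 58699 = ((12 - 237)*(-1/106) - 158) + 58699 = (-225*(-1/106) - 158) + 58699 = (225/106 - 158) + 58699 = -16523/106 + 58699 = 6205571/106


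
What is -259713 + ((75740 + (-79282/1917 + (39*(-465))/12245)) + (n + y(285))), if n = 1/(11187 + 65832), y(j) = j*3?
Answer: -712128632238512/3887996139 ≈ -1.8316e+5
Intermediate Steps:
y(j) = 3*j
n = 1/77019 ≈ 1.2984e-5
-259713 + ((75740 + (-79282/1917 + (39*(-465))/12245)) + (n + y(285))) = -259713 + ((75740 + (-79282/1917 + (39*(-465))/12245)) + (1/77019 + 3*285)) = -259713 + ((75740 + (-79282*1/1917 - 18135*1/12245)) + (1/77019 + 855)) = -259713 + ((75740 + (-79282/1917 - 117/79)) + 65851246/77019) = -259713 + ((75740 - 6487567/151443) + 65851246/77019) = -259713 + (11463805253/151443 + 65851246/77019) = -259713 + 297634509009595/3887996139 = -712128632238512/3887996139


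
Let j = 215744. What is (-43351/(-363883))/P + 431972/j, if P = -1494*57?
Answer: 1673217994246433/835672208325552 ≈ 2.0022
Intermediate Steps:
P = -85158
(-43351/(-363883))/P + 431972/j = -43351/(-363883)/(-85158) + 431972/215744 = -43351*(-1/363883)*(-1/85158) + 431972*(1/215744) = (43351/363883)*(-1/85158) + 107993/53936 = -43351/30987548514 + 107993/53936 = 1673217994246433/835672208325552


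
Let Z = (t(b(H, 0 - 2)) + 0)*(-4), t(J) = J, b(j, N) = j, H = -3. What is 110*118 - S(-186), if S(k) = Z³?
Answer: 11252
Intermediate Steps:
Z = 12 (Z = (-3 + 0)*(-4) = -3*(-4) = 12)
S(k) = 1728 (S(k) = 12³ = 1728)
110*118 - S(-186) = 110*118 - 1*1728 = 12980 - 1728 = 11252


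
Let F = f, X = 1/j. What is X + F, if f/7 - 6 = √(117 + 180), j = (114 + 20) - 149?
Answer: 629/15 + 21*√33 ≈ 162.57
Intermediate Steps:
j = -15 (j = 134 - 149 = -15)
f = 42 + 21*√33 (f = 42 + 7*√(117 + 180) = 42 + 7*√297 = 42 + 7*(3*√33) = 42 + 21*√33 ≈ 162.64)
X = -1/15 (X = 1/(-15) = -1/15 ≈ -0.066667)
F = 42 + 21*√33 ≈ 162.64
X + F = -1/15 + (42 + 21*√33) = 629/15 + 21*√33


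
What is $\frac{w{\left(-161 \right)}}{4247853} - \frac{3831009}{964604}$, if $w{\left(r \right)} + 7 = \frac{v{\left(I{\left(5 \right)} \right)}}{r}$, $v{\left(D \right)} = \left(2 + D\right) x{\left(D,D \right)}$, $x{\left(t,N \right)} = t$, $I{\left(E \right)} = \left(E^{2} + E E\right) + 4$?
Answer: $- \frac{374292522704743}{94242407889876} \approx -3.9716$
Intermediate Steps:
$I{\left(E \right)} = 4 + 2 E^{2}$ ($I{\left(E \right)} = \left(E^{2} + E^{2}\right) + 4 = 2 E^{2} + 4 = 4 + 2 E^{2}$)
$v{\left(D \right)} = D \left(2 + D\right)$ ($v{\left(D \right)} = \left(2 + D\right) D = D \left(2 + D\right)$)
$w{\left(r \right)} = -7 + \frac{3024}{r}$ ($w{\left(r \right)} = -7 + \frac{\left(4 + 2 \cdot 5^{2}\right) \left(2 + \left(4 + 2 \cdot 5^{2}\right)\right)}{r} = -7 + \frac{\left(4 + 2 \cdot 25\right) \left(2 + \left(4 + 2 \cdot 25\right)\right)}{r} = -7 + \frac{\left(4 + 50\right) \left(2 + \left(4 + 50\right)\right)}{r} = -7 + \frac{54 \left(2 + 54\right)}{r} = -7 + \frac{54 \cdot 56}{r} = -7 + \frac{3024}{r}$)
$\frac{w{\left(-161 \right)}}{4247853} - \frac{3831009}{964604} = \frac{-7 + \frac{3024}{-161}}{4247853} - \frac{3831009}{964604} = \left(-7 + 3024 \left(- \frac{1}{161}\right)\right) \frac{1}{4247853} - \frac{3831009}{964604} = \left(-7 - \frac{432}{23}\right) \frac{1}{4247853} - \frac{3831009}{964604} = \left(- \frac{593}{23}\right) \frac{1}{4247853} - \frac{3831009}{964604} = - \frac{593}{97700619} - \frac{3831009}{964604} = - \frac{374292522704743}{94242407889876}$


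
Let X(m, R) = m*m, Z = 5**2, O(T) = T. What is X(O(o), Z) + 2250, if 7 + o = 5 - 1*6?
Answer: 2314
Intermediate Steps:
o = -8 (o = -7 + (5 - 1*6) = -7 + (5 - 6) = -7 - 1 = -8)
Z = 25
X(m, R) = m**2
X(O(o), Z) + 2250 = (-8)**2 + 2250 = 64 + 2250 = 2314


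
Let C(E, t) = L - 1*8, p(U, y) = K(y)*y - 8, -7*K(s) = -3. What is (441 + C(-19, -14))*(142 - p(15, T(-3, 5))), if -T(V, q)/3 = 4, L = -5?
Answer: 464808/7 ≈ 66401.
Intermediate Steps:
T(V, q) = -12 (T(V, q) = -3*4 = -12)
K(s) = 3/7 (K(s) = -⅐*(-3) = 3/7)
p(U, y) = -8 + 3*y/7 (p(U, y) = 3*y/7 - 8 = -8 + 3*y/7)
C(E, t) = -13 (C(E, t) = -5 - 1*8 = -5 - 8 = -13)
(441 + C(-19, -14))*(142 - p(15, T(-3, 5))) = (441 - 13)*(142 - (-8 + (3/7)*(-12))) = 428*(142 - (-8 - 36/7)) = 428*(142 - 1*(-92/7)) = 428*(142 + 92/7) = 428*(1086/7) = 464808/7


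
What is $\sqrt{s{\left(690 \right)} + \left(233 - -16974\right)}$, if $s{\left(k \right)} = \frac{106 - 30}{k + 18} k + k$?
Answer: $\frac{\sqrt{62557287}}{59} \approx 134.06$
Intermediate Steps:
$s{\left(k \right)} = k + \frac{76 k}{18 + k}$ ($s{\left(k \right)} = \frac{76}{18 + k} k + k = \frac{76 k}{18 + k} + k = k + \frac{76 k}{18 + k}$)
$\sqrt{s{\left(690 \right)} + \left(233 - -16974\right)} = \sqrt{\frac{690 \left(94 + 690\right)}{18 + 690} + \left(233 - -16974\right)} = \sqrt{690 \cdot \frac{1}{708} \cdot 784 + \left(233 + 16974\right)} = \sqrt{690 \cdot \frac{1}{708} \cdot 784 + 17207} = \sqrt{\frac{45080}{59} + 17207} = \sqrt{\frac{1060293}{59}} = \frac{\sqrt{62557287}}{59}$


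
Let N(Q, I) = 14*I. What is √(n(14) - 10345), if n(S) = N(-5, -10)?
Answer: 3*I*√1165 ≈ 102.4*I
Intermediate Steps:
n(S) = -140 (n(S) = 14*(-10) = -140)
√(n(14) - 10345) = √(-140 - 10345) = √(-10485) = 3*I*√1165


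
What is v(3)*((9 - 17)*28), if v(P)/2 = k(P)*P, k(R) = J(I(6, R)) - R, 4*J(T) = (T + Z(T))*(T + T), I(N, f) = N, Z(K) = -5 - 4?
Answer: 16128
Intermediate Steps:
Z(K) = -9
J(T) = T*(-9 + T)/2 (J(T) = ((T - 9)*(T + T))/4 = ((-9 + T)*(2*T))/4 = (2*T*(-9 + T))/4 = T*(-9 + T)/2)
k(R) = -9 - R (k(R) = (½)*6*(-9 + 6) - R = (½)*6*(-3) - R = -9 - R)
v(P) = 2*P*(-9 - P) (v(P) = 2*((-9 - P)*P) = 2*(P*(-9 - P)) = 2*P*(-9 - P))
v(3)*((9 - 17)*28) = (-2*3*(9 + 3))*((9 - 17)*28) = (-2*3*12)*(-8*28) = -72*(-224) = 16128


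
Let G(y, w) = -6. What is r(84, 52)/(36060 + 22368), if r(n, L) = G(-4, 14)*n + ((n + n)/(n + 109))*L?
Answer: -7378/939717 ≈ -0.0078513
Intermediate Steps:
r(n, L) = -6*n + 2*L*n/(109 + n) (r(n, L) = -6*n + ((n + n)/(n + 109))*L = -6*n + ((2*n)/(109 + n))*L = -6*n + (2*n/(109 + n))*L = -6*n + 2*L*n/(109 + n))
r(84, 52)/(36060 + 22368) = (2*84*(-327 + 52 - 3*84)/(109 + 84))/(36060 + 22368) = (2*84*(-327 + 52 - 252)/193)/58428 = (2*84*(1/193)*(-527))*(1/58428) = -88536/193*1/58428 = -7378/939717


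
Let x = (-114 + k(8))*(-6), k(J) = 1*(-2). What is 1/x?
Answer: 1/696 ≈ 0.0014368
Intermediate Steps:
k(J) = -2
x = 696 (x = (-114 - 2)*(-6) = -116*(-6) = 696)
1/x = 1/696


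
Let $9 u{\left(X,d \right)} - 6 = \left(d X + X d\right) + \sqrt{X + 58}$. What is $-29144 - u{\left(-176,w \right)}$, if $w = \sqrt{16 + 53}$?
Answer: $- \frac{87434}{3} + \frac{352 \sqrt{69}}{9} - \frac{i \sqrt{118}}{9} \approx -28820.0 - 1.207 i$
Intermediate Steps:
$w = \sqrt{69} \approx 8.3066$
$u{\left(X,d \right)} = \frac{2}{3} + \frac{\sqrt{58 + X}}{9} + \frac{2 X d}{9}$ ($u{\left(X,d \right)} = \frac{2}{3} + \frac{\left(d X + X d\right) + \sqrt{X + 58}}{9} = \frac{2}{3} + \frac{\left(X d + X d\right) + \sqrt{58 + X}}{9} = \frac{2}{3} + \frac{2 X d + \sqrt{58 + X}}{9} = \frac{2}{3} + \frac{\sqrt{58 + X} + 2 X d}{9} = \frac{2}{3} + \left(\frac{\sqrt{58 + X}}{9} + \frac{2 X d}{9}\right) = \frac{2}{3} + \frac{\sqrt{58 + X}}{9} + \frac{2 X d}{9}$)
$-29144 - u{\left(-176,w \right)} = -29144 - \left(\frac{2}{3} + \frac{\sqrt{58 - 176}}{9} + \frac{2}{9} \left(-176\right) \sqrt{69}\right) = -29144 - \left(\frac{2}{3} + \frac{\sqrt{-118}}{9} - \frac{352 \sqrt{69}}{9}\right) = -29144 - \left(\frac{2}{3} + \frac{i \sqrt{118}}{9} - \frac{352 \sqrt{69}}{9}\right) = -29144 - \left(\frac{2}{3} - \frac{352 \sqrt{69}}{9} + \frac{i \sqrt{118}}{9}\right) = - \frac{87434}{3} + \frac{352 \sqrt{69}}{9} - \frac{i \sqrt{118}}{9}$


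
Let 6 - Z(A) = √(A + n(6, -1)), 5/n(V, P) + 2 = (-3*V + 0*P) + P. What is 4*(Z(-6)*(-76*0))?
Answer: 0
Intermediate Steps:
n(V, P) = 5/(-2 + P - 3*V) (n(V, P) = 5/(-2 + ((-3*V + 0*P) + P)) = 5/(-2 + ((-3*V + 0) + P)) = 5/(-2 + (-3*V + P)) = 5/(-2 + (P - 3*V)) = 5/(-2 + P - 3*V))
Z(A) = 6 - √(-5/21 + A) (Z(A) = 6 - √(A + 5/(-2 - 1 - 3*6)) = 6 - √(A + 5/(-2 - 1 - 18)) = 6 - √(A + 5/(-21)) = 6 - √(A + 5*(-1/21)) = 6 - √(A - 5/21) = 6 - √(-5/21 + A))
4*(Z(-6)*(-76*0)) = 4*((6 - √(-105 + 441*(-6))/21)*(-76*0)) = 4*((6 - √(-105 - 2646)/21)*0) = 4*((6 - I*√2751/21)*0) = 4*0 = 0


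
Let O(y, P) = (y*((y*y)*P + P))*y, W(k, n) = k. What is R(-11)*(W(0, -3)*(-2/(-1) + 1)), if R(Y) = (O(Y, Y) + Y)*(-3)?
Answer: 0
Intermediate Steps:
O(y, P) = y²*(P + P*y²) (O(y, P) = (y*(y²*P + P))*y = (y*(P*y² + P))*y = (y*(P + P*y²))*y = y²*(P + P*y²))
R(Y) = -3*Y - 3*Y³*(1 + Y²) (R(Y) = (Y*Y²*(1 + Y²) + Y)*(-3) = (Y³*(1 + Y²) + Y)*(-3) = (Y + Y³*(1 + Y²))*(-3) = -3*Y - 3*Y³*(1 + Y²))
R(-11)*(W(0, -3)*(-2/(-1) + 1)) = (3*(-11)*(-1 - 1*(-11)² - 1*(-11)⁴))*(0*(-2/(-1) + 1)) = (3*(-11)*(-1 - 1*121 - 1*14641))*(0*(-2*(-1) + 1)) = (3*(-11)*(-1 - 121 - 14641))*(0*(2 + 1)) = (3*(-11)*(-14763))*(0*3) = 487179*0 = 0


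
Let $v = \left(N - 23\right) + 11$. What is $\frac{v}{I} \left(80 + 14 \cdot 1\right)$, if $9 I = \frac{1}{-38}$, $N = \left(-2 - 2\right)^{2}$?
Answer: $-128592$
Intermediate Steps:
$N = 16$ ($N = \left(-4\right)^{2} = 16$)
$v = 4$ ($v = \left(16 - 23\right) + 11 = -7 + 11 = 4$)
$I = - \frac{1}{342}$ ($I = \frac{1}{9 \left(-38\right)} = \frac{1}{9} \left(- \frac{1}{38}\right) = - \frac{1}{342} \approx -0.002924$)
$\frac{v}{I} \left(80 + 14 \cdot 1\right) = \frac{4}{- \frac{1}{342}} \left(80 + 14 \cdot 1\right) = 4 \left(-342\right) \left(80 + 14\right) = \left(-1368\right) 94 = -128592$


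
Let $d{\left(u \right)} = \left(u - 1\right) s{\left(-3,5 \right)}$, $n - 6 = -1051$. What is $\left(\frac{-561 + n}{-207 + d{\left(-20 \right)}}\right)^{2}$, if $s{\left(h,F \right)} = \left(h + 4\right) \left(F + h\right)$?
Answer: $\frac{2579236}{62001} \approx 41.6$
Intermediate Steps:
$n = -1045$ ($n = 6 - 1051 = -1045$)
$s{\left(h,F \right)} = \left(4 + h\right) \left(F + h\right)$
$d{\left(u \right)} = -2 + 2 u$ ($d{\left(u \right)} = \left(u - 1\right) \left(\left(-3\right)^{2} + 4 \cdot 5 + 4 \left(-3\right) + 5 \left(-3\right)\right) = \left(-1 + u\right) \left(9 + 20 - 12 - 15\right) = \left(-1 + u\right) 2 = -2 + 2 u$)
$\left(\frac{-561 + n}{-207 + d{\left(-20 \right)}}\right)^{2} = \left(\frac{-561 - 1045}{-207 + \left(-2 + 2 \left(-20\right)\right)}\right)^{2} = \left(- \frac{1606}{-207 - 42}\right)^{2} = \left(- \frac{1606}{-249}\right)^{2} = \left(\left(-1606\right) \left(- \frac{1}{249}\right)\right)^{2} = \left(\frac{1606}{249}\right)^{2} = \frac{2579236}{62001}$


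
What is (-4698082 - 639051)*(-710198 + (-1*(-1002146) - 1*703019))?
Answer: 2193940599443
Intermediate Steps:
(-4698082 - 639051)*(-710198 + (-1*(-1002146) - 1*703019)) = -5337133*(-710198 + (1002146 - 703019)) = -5337133*(-710198 + 299127) = -5337133*(-411071) = 2193940599443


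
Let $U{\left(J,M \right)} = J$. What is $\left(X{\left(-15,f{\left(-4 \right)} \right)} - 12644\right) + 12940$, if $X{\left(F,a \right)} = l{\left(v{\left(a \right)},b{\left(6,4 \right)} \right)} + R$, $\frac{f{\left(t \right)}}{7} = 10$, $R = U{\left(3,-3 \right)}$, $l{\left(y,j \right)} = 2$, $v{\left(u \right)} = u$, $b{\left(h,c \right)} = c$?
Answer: $301$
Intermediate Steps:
$R = 3$
$f{\left(t \right)} = 70$ ($f{\left(t \right)} = 7 \cdot 10 = 70$)
$X{\left(F,a \right)} = 5$ ($X{\left(F,a \right)} = 2 + 3 = 5$)
$\left(X{\left(-15,f{\left(-4 \right)} \right)} - 12644\right) + 12940 = \left(5 - 12644\right) + 12940 = -12639 + 12940 = 301$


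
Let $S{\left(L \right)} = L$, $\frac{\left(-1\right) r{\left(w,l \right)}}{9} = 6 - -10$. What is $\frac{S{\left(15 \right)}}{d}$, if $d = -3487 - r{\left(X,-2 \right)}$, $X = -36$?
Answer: $- \frac{15}{3343} \approx -0.004487$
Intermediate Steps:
$r{\left(w,l \right)} = -144$ ($r{\left(w,l \right)} = - 9 \left(6 - -10\right) = - 9 \left(6 + 10\right) = \left(-9\right) 16 = -144$)
$d = -3343$ ($d = -3487 - -144 = -3487 + 144 = -3343$)
$\frac{S{\left(15 \right)}}{d} = \frac{15}{-3343} = 15 \left(- \frac{1}{3343}\right) = - \frac{15}{3343}$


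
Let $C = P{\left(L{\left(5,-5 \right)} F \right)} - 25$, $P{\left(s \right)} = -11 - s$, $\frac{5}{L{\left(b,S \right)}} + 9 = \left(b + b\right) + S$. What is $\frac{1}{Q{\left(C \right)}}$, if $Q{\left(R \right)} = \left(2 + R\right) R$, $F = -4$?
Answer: $\frac{1}{1599} \approx 0.00062539$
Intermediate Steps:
$L{\left(b,S \right)} = \frac{5}{-9 + S + 2 b}$ ($L{\left(b,S \right)} = \frac{5}{-9 + \left(\left(b + b\right) + S\right)} = \frac{5}{-9 + \left(2 b + S\right)} = \frac{5}{-9 + \left(S + 2 b\right)} = \frac{5}{-9 + S + 2 b}$)
$C = -41$ ($C = \left(-11 - \frac{5}{-9 - 5 + 2 \cdot 5} \left(-4\right)\right) - 25 = \left(-11 - \frac{5}{-9 - 5 + 10} \left(-4\right)\right) - 25 = \left(-11 - \frac{5}{-4} \left(-4\right)\right) - 25 = \left(-11 - 5 \left(- \frac{1}{4}\right) \left(-4\right)\right) - 25 = \left(-11 - \left(- \frac{5}{4}\right) \left(-4\right)\right) - 25 = \left(-11 - 5\right) - 25 = -16 - 25 = -41$)
$Q{\left(R \right)} = R \left(2 + R\right)$
$\frac{1}{Q{\left(C \right)}} = \frac{1}{\left(-41\right) \left(2 - 41\right)} = \frac{1}{\left(-41\right) \left(-39\right)} = \frac{1}{1599}$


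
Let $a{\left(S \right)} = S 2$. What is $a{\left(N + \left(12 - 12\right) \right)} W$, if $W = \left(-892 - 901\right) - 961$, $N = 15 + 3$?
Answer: $-99144$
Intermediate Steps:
$N = 18$
$a{\left(S \right)} = 2 S$
$W = -2754$ ($W = -1793 - 961 = -2754$)
$a{\left(N + \left(12 - 12\right) \right)} W = 2 \left(18 + \left(12 - 12\right)\right) \left(-2754\right) = 2 \left(18 + 0\right) \left(-2754\right) = 2 \cdot 18 \left(-2754\right) = 36 \left(-2754\right) = -99144$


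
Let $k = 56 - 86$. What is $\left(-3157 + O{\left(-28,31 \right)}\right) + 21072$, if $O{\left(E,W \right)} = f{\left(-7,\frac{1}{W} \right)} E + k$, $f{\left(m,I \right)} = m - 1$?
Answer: $18109$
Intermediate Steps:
$k = -30$ ($k = 56 - 86 = -30$)
$f{\left(m,I \right)} = -1 + m$
$O{\left(E,W \right)} = -30 - 8 E$ ($O{\left(E,W \right)} = \left(-1 - 7\right) E - 30 = - 8 E - 30 = -30 - 8 E$)
$\left(-3157 + O{\left(-28,31 \right)}\right) + 21072 = \left(-3157 - -194\right) + 21072 = \left(-3157 + \left(-30 + 224\right)\right) + 21072 = \left(-3157 + 194\right) + 21072 = -2963 + 21072 = 18109$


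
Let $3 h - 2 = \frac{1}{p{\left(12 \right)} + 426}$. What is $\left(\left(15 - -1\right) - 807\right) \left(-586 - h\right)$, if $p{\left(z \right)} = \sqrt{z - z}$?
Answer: $\frac{593060951}{1278} \approx 4.6405 \cdot 10^{5}$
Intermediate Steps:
$p{\left(z \right)} = 0$ ($p{\left(z \right)} = \sqrt{0} = 0$)
$h = \frac{853}{1278}$ ($h = \frac{2}{3} + \frac{1}{3 \left(0 + 426\right)} = \frac{2}{3} + \frac{1}{3 \cdot 426} = \frac{2}{3} + \frac{1}{3} \cdot \frac{1}{426} = \frac{2}{3} + \frac{1}{1278} = \frac{853}{1278} \approx 0.66745$)
$\left(\left(15 - -1\right) - 807\right) \left(-586 - h\right) = \left(\left(15 - -1\right) - 807\right) \left(-586 - \frac{853}{1278}\right) = \left(\left(15 + 1\right) - 807\right) \left(-586 - \frac{853}{1278}\right) = \left(16 - 807\right) \left(- \frac{749761}{1278}\right) = \left(-791\right) \left(- \frac{749761}{1278}\right) = \frac{593060951}{1278}$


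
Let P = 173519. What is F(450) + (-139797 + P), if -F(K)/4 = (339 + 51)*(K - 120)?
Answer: -481078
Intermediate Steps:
F(K) = 187200 - 1560*K (F(K) = -4*(339 + 51)*(K - 120) = -1560*(-120 + K) = -4*(-46800 + 390*K) = 187200 - 1560*K)
F(450) + (-139797 + P) = (187200 - 1560*450) + (-139797 + 173519) = (187200 - 702000) + 33722 = -514800 + 33722 = -481078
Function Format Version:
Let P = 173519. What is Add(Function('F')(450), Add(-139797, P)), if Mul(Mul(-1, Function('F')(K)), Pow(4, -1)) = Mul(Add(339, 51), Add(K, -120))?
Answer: -481078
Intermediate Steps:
Function('F')(K) = Add(187200, Mul(-1560, K)) (Function('F')(K) = Mul(-4, Mul(Add(339, 51), Add(K, -120))) = Mul(-4, Mul(390, Add(-120, K))) = Mul(-4, Add(-46800, Mul(390, K))) = Add(187200, Mul(-1560, K)))
Add(Function('F')(450), Add(-139797, P)) = Add(Add(187200, Mul(-1560, 450)), Add(-139797, 173519)) = Add(Add(187200, -702000), 33722) = Add(-514800, 33722) = -481078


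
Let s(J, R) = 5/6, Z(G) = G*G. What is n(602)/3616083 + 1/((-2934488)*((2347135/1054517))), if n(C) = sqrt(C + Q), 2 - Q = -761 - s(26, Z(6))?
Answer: -1054517/6887639491880 + sqrt(49170)/21696498 ≈ 1.0067e-5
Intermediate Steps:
Z(G) = G**2
s(J, R) = 5/6 (s(J, R) = 5*(1/6) = 5/6)
Q = 4583/6 (Q = 2 - (-761 - 1*5/6) = 2 - (-761 - 5/6) = 2 - 1*(-4571/6) = 2 + 4571/6 = 4583/6 ≈ 763.83)
n(C) = sqrt(4583/6 + C) (n(C) = sqrt(C + 4583/6) = sqrt(4583/6 + C))
n(602)/3616083 + 1/((-2934488)*((2347135/1054517))) = (sqrt(27498 + 36*602)/6)/3616083 + 1/((-2934488)*((2347135/1054517))) = (sqrt(27498 + 21672)/6)*(1/3616083) - 1/(2934488*(2347135*(1/1054517))) = (sqrt(49170)/6)*(1/3616083) - 1/(2934488*2347135/1054517) = sqrt(49170)/21696498 - 1/2934488*1054517/2347135 = sqrt(49170)/21696498 - 1054517/6887639491880 = -1054517/6887639491880 + sqrt(49170)/21696498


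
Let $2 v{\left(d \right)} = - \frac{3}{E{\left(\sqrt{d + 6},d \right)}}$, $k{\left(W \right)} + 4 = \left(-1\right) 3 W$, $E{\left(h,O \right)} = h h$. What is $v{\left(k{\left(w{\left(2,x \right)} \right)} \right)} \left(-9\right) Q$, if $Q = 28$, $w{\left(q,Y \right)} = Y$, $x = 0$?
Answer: $189$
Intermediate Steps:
$E{\left(h,O \right)} = h^{2}$
$k{\left(W \right)} = -4 - 3 W$ ($k{\left(W \right)} = -4 + \left(-1\right) 3 W = -4 - 3 W$)
$v{\left(d \right)} = - \frac{3}{2 \left(6 + d\right)}$ ($v{\left(d \right)} = \frac{\left(-3\right) \frac{1}{\left(\sqrt{d + 6}\right)^{2}}}{2} = \frac{\left(-3\right) \frac{1}{\left(\sqrt{6 + d}\right)^{2}}}{2} = \frac{\left(-3\right) \frac{1}{6 + d}}{2} = - \frac{3}{2 \left(6 + d\right)}$)
$v{\left(k{\left(w{\left(2,x \right)} \right)} \right)} \left(-9\right) Q = - \frac{3}{12 + 2 \left(-4 - 0\right)} \left(-9\right) 28 = - \frac{3}{12 + 2 \left(-4 + 0\right)} \left(-9\right) 28 = - \frac{3}{12 + 2 \left(-4\right)} \left(-9\right) 28 = - \frac{3}{12 - 8} \left(-9\right) 28 = - \frac{3}{4} \left(-9\right) 28 = \left(-3\right) \frac{1}{4} \left(-9\right) 28 = \left(- \frac{3}{4}\right) \left(-9\right) 28 = \frac{27}{4} \cdot 28 = 189$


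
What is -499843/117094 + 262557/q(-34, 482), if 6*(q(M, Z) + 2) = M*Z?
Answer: -48165130337/480085400 ≈ -100.33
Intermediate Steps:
q(M, Z) = -2 + M*Z/6 (q(M, Z) = -2 + (M*Z)/6 = -2 + M*Z/6)
-499843/117094 + 262557/q(-34, 482) = -499843/117094 + 262557/(-2 + (1/6)*(-34)*482) = -499843*1/117094 + 262557/(-2 - 8194/3) = -499843/117094 + 262557/(-8200/3) = -499843/117094 + 262557*(-3/8200) = -499843/117094 - 787671/8200 = -48165130337/480085400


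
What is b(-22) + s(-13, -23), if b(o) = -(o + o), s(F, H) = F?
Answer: 31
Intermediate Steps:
b(o) = -2*o
b(-22) + s(-13, -23) = -2*(-22) - 13 = 44 - 13 = 31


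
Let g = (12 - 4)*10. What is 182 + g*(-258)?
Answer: -20458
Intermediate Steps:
g = 80 (g = 8*10 = 80)
182 + g*(-258) = 182 + 80*(-258) = 182 - 20640 = -20458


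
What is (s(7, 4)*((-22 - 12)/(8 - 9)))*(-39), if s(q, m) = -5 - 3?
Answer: 10608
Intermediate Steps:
s(q, m) = -8
(s(7, 4)*((-22 - 12)/(8 - 9)))*(-39) = -8*(-22 - 12)/(8 - 9)*(-39) = -(-272)/(-1)*(-39) = -(-272)*(-1)*(-39) = -8*34*(-39) = -272*(-39) = 10608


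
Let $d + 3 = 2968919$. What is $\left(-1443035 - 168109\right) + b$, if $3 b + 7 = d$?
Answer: $- \frac{1864523}{3} \approx -6.2151 \cdot 10^{5}$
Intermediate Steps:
$d = 2968916$ ($d = -3 + 2968919 = 2968916$)
$b = \frac{2968909}{3}$ ($b = - \frac{7}{3} + \frac{1}{3} \cdot 2968916 = - \frac{7}{3} + \frac{2968916}{3} = \frac{2968909}{3} \approx 9.8964 \cdot 10^{5}$)
$\left(-1443035 - 168109\right) + b = \left(-1443035 - 168109\right) + \frac{2968909}{3} = -1611144 + \frac{2968909}{3} = - \frac{1864523}{3}$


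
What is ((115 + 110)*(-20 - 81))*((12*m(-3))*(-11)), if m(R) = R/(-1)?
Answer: 8999100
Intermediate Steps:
m(R) = -R (m(R) = R*(-1) = -R)
((115 + 110)*(-20 - 81))*((12*m(-3))*(-11)) = ((115 + 110)*(-20 - 81))*((12*(-1*(-3)))*(-11)) = (225*(-101))*((12*3)*(-11)) = -818100*(-11) = -22725*(-396) = 8999100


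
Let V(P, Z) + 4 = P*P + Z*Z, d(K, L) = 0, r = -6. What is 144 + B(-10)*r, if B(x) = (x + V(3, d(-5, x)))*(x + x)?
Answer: -456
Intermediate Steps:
V(P, Z) = -4 + P² + Z² (V(P, Z) = -4 + (P*P + Z*Z) = -4 + (P² + Z²) = -4 + P² + Z²)
B(x) = 2*x*(5 + x) (B(x) = (x + (-4 + 3² + 0²))*(x + x) = (x + (-4 + 9 + 0))*(2*x) = (x + 5)*(2*x) = (5 + x)*(2*x) = 2*x*(5 + x))
144 + B(-10)*r = 144 + (2*(-10)*(5 - 10))*(-6) = 144 + (2*(-10)*(-5))*(-6) = 144 + 100*(-6) = 144 - 600 = -456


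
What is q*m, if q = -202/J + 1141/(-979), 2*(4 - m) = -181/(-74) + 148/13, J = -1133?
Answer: 558347905/194010388 ≈ 2.8779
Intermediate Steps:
m = -5609/1924 (m = 4 - (-181/(-74) + 148/13)/2 = 4 - (-181*(-1/74) + 148*(1/13))/2 = 4 - (181/74 + 148/13)/2 = 4 - 1/2*13305/962 = 4 - 13305/1924 = -5609/1924 ≈ -2.9153)
q = -99545/100837 (q = -202/(-1133) + 1141/(-979) = -202*(-1/1133) + 1141*(-1/979) = 202/1133 - 1141/979 = -99545/100837 ≈ -0.98719)
q*m = -99545/100837*(-5609/1924) = 558347905/194010388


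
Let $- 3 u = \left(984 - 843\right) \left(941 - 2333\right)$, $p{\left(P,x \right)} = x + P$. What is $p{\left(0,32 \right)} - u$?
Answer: $-65392$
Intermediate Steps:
$p{\left(P,x \right)} = P + x$
$u = 65424$ ($u = - \frac{\left(984 - 843\right) \left(941 - 2333\right)}{3} = - \frac{141 \left(-1392\right)}{3} = \left(- \frac{1}{3}\right) \left(-196272\right) = 65424$)
$p{\left(0,32 \right)} - u = \left(0 + 32\right) - 65424 = 32 - 65424 = -65392$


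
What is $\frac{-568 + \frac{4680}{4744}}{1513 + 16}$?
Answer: $- \frac{336239}{906697} \approx -0.37084$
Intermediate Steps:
$\frac{-568 + \frac{4680}{4744}}{1513 + 16} = \frac{-568 + 4680 \cdot \frac{1}{4744}}{1529} = \left(-568 + \frac{585}{593}\right) \frac{1}{1529} = \left(- \frac{336239}{593}\right) \frac{1}{1529} = - \frac{336239}{906697}$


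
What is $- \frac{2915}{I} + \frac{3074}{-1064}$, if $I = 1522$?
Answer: $- \frac{1945047}{404852} \approx -4.8043$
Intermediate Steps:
$- \frac{2915}{I} + \frac{3074}{-1064} = - \frac{2915}{1522} + \frac{3074}{-1064} = \left(-2915\right) \frac{1}{1522} + 3074 \left(- \frac{1}{1064}\right) = - \frac{2915}{1522} - \frac{1537}{532} = - \frac{1945047}{404852}$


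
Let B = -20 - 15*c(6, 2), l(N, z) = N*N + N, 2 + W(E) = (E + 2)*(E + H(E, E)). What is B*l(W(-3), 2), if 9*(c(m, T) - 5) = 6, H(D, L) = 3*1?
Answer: -210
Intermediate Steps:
H(D, L) = 3
c(m, T) = 17/3 (c(m, T) = 5 + (⅑)*6 = 5 + ⅔ = 17/3)
W(E) = -2 + (2 + E)*(3 + E) (W(E) = -2 + (E + 2)*(E + 3) = -2 + (2 + E)*(3 + E))
l(N, z) = N + N² (l(N, z) = N² + N = N + N²)
B = -105 (B = -20 - 15*17/3 = -20 - 85 = -105)
B*l(W(-3), 2) = -105*(4 + (-3)² + 5*(-3))*(1 + (4 + (-3)² + 5*(-3))) = -105*(4 + 9 - 15)*(1 + (4 + 9 - 15)) = -(-210)*(1 - 2) = -(-210)*(-1) = -105*2 = -210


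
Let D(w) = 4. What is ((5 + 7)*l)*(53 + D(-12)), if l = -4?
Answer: -2736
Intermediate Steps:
((5 + 7)*l)*(53 + D(-12)) = ((5 + 7)*(-4))*(53 + 4) = (12*(-4))*57 = -48*57 = -2736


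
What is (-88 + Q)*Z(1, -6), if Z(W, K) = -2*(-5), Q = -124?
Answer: -2120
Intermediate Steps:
Z(W, K) = 10
(-88 + Q)*Z(1, -6) = (-88 - 124)*10 = -212*10 = -2120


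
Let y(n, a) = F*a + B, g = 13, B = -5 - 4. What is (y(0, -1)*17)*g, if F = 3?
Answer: -2652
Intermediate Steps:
B = -9
y(n, a) = -9 + 3*a (y(n, a) = 3*a - 9 = -9 + 3*a)
(y(0, -1)*17)*g = ((-9 + 3*(-1))*17)*13 = ((-9 - 3)*17)*13 = -12*17*13 = -204*13 = -2652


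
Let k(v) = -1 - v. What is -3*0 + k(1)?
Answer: -2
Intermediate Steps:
-3*0 + k(1) = -3*0 + (-1 - 1*1) = 0 + (-1 - 1) = 0 - 2 = -2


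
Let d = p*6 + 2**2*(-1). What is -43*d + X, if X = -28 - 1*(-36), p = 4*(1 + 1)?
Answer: -1884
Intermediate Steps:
p = 8 (p = 4*2 = 8)
X = 8 (X = -28 + 36 = 8)
d = 44 (d = 8*6 + 2**2*(-1) = 48 + 4*(-1) = 48 - 4 = 44)
-43*d + X = -43*44 + 8 = -1892 + 8 = -1884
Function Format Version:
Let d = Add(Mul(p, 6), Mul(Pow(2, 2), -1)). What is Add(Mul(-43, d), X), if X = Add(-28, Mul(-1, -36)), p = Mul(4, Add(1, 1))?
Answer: -1884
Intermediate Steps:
p = 8 (p = Mul(4, 2) = 8)
X = 8 (X = Add(-28, 36) = 8)
d = 44 (d = Add(Mul(8, 6), Mul(Pow(2, 2), -1)) = Add(48, Mul(4, -1)) = Add(48, -4) = 44)
Add(Mul(-43, d), X) = Add(Mul(-43, 44), 8) = Add(-1892, 8) = -1884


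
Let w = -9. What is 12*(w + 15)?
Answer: 72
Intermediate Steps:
12*(w + 15) = 12*(-9 + 15) = 12*6 = 72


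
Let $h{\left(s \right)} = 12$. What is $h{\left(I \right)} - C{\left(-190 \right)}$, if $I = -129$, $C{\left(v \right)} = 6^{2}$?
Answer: $-24$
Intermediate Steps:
$C{\left(v \right)} = 36$
$h{\left(I \right)} - C{\left(-190 \right)} = 12 - 36 = -24$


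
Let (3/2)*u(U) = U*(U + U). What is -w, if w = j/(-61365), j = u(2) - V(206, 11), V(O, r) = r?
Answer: -17/184095 ≈ -9.2344e-5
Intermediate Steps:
u(U) = 4*U**2/3 (u(U) = 2*(U*(U + U))/3 = 2*(U*(2*U))/3 = 2*(2*U**2)/3 = 4*U**2/3)
j = -17/3 (j = (4/3)*2**2 - 1*11 = (4/3)*4 - 11 = 16/3 - 11 = -17/3 ≈ -5.6667)
w = 17/184095 (w = -17/3/(-61365) = -17/3*(-1/61365) = 17/184095 ≈ 9.2344e-5)
-w = -1*17/184095 = -17/184095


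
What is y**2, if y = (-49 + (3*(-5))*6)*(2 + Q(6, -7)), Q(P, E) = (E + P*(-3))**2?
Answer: 7595645409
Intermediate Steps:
Q(P, E) = (E - 3*P)**2
y = -87153 (y = (-49 + (3*(-5))*6)*(2 + (-7 - 3*6)**2) = (-49 - 15*6)*(2 + (-7 - 18)**2) = (-49 - 90)*(2 + (-25)**2) = -139*(2 + 625) = -139*627 = -87153)
y**2 = (-87153)**2 = 7595645409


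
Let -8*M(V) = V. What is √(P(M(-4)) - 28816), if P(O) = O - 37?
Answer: I*√115410/2 ≈ 169.86*I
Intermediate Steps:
M(V) = -V/8
P(O) = -37 + O
√(P(M(-4)) - 28816) = √((-37 - ⅛*(-4)) - 28816) = √((-37 + ½) - 28816) = √(-73/2 - 28816) = √(-57705/2) = I*√115410/2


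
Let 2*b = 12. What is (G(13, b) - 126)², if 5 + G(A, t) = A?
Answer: 13924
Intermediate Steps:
b = 6 (b = (½)*12 = 6)
G(A, t) = -5 + A
(G(13, b) - 126)² = ((-5 + 13) - 126)² = (8 - 126)² = (-118)² = 13924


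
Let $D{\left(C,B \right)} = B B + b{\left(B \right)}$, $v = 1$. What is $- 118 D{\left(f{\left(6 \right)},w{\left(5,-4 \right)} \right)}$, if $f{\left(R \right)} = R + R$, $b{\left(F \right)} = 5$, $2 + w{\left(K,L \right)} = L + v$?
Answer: $-3540$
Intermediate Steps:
$w{\left(K,L \right)} = -1 + L$ ($w{\left(K,L \right)} = -2 + \left(L + 1\right) = -2 + \left(1 + L\right) = -1 + L$)
$f{\left(R \right)} = 2 R$
$D{\left(C,B \right)} = 5 + B^{2}$ ($D{\left(C,B \right)} = B B + 5 = B^{2} + 5 = 5 + B^{2}$)
$- 118 D{\left(f{\left(6 \right)},w{\left(5,-4 \right)} \right)} = - 118 \left(5 + \left(-1 - 4\right)^{2}\right) = - 118 \left(5 + \left(-5\right)^{2}\right) = - 118 \left(5 + 25\right) = \left(-118\right) 30 = -3540$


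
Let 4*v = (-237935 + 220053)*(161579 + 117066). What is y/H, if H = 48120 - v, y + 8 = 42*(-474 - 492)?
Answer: -16232/498292237 ≈ -3.2575e-5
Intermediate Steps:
v = -2491364945/2 (v = ((-237935 + 220053)*(161579 + 117066))/4 = (-17882*278645)/4 = (¼)*(-4982729890) = -2491364945/2 ≈ -1.2457e+9)
y = -40580 (y = -8 + 42*(-474 - 492) = -8 + 42*(-966) = -8 - 40572 = -40580)
H = 2491461185/2 (H = 48120 - 1*(-2491364945/2) = 48120 + 2491364945/2 = 2491461185/2 ≈ 1.2457e+9)
y/H = -40580/2491461185/2 = -40580*2/2491461185 = -16232/498292237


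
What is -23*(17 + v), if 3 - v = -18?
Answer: -874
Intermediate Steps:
v = 21 (v = 3 - 1*(-18) = 3 + 18 = 21)
-23*(17 + v) = -23*(17 + 21) = -23*38 = -874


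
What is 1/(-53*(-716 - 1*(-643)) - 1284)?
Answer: 1/2585 ≈ 0.00038685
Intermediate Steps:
1/(-53*(-716 - 1*(-643)) - 1284) = 1/(-53*(-716 + 643) - 1284) = 1/(-53*(-73) - 1284) = 1/(3869 - 1284) = 1/2585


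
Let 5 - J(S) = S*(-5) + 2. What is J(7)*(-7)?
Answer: -266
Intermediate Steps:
J(S) = 3 + 5*S (J(S) = 5 - (S*(-5) + 2) = 5 - (-5*S + 2) = 5 - (2 - 5*S) = 5 + (-2 + 5*S) = 3 + 5*S)
J(7)*(-7) = (3 + 5*7)*(-7) = (3 + 35)*(-7) = 38*(-7) = -266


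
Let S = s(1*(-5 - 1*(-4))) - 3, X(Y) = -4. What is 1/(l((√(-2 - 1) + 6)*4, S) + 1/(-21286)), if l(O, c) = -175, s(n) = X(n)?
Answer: -21286/3725051 ≈ -0.0057143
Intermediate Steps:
s(n) = -4
S = -7 (S = -4 - 3 = -7)
1/(l((√(-2 - 1) + 6)*4, S) + 1/(-21286)) = 1/(-175 + 1/(-21286)) = 1/(-175 - 1/21286) = 1/(-3725051/21286) = -21286/3725051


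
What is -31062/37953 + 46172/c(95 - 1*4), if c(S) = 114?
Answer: 97156936/240369 ≈ 404.20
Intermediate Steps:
-31062/37953 + 46172/c(95 - 1*4) = -31062/37953 + 46172/114 = -31062*1/37953 + 46172*(1/114) = -10354/12651 + 23086/57 = 97156936/240369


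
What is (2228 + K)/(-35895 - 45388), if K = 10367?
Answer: -12595/81283 ≈ -0.15495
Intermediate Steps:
(2228 + K)/(-35895 - 45388) = (2228 + 10367)/(-35895 - 45388) = 12595/(-81283) = 12595*(-1/81283) = -12595/81283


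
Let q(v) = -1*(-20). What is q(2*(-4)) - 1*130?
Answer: -110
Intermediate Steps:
q(v) = 20
q(2*(-4)) - 1*130 = 20 - 1*130 = 20 - 130 = -110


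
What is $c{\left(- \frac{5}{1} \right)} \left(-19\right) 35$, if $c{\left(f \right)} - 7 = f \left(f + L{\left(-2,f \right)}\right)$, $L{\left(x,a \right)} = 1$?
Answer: $-17955$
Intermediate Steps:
$c{\left(f \right)} = 7 + f \left(1 + f\right)$ ($c{\left(f \right)} = 7 + f \left(f + 1\right) = 7 + f \left(1 + f\right)$)
$c{\left(- \frac{5}{1} \right)} \left(-19\right) 35 = \left(7 - \frac{5}{1} + \left(- \frac{5}{1}\right)^{2}\right) \left(-19\right) 35 = \left(7 - 5 + \left(\left(-5\right) 1\right)^{2}\right) \left(-19\right) 35 = \left(7 - 5 + \left(-5\right)^{2}\right) \left(-19\right) 35 = \left(7 - 5 + 25\right) \left(-19\right) 35 = 27 \left(-19\right) 35 = \left(-513\right) 35 = -17955$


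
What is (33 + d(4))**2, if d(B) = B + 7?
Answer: 1936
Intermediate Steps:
d(B) = 7 + B
(33 + d(4))**2 = (33 + (7 + 4))**2 = (33 + 11)**2 = 44**2 = 1936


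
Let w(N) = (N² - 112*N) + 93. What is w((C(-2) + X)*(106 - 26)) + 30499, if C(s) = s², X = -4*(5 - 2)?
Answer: 511872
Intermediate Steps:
X = -12 (X = -4*3 = -12)
w(N) = 93 + N² - 112*N
w((C(-2) + X)*(106 - 26)) + 30499 = (93 + (((-2)² - 12)*(106 - 26))² - 112*((-2)² - 12)*(106 - 26)) + 30499 = (93 + ((4 - 12)*80)² - 112*(4 - 12)*80) + 30499 = (93 + (-8*80)² - (-896)*80) + 30499 = (93 + (-640)² - 112*(-640)) + 30499 = (93 + 409600 + 71680) + 30499 = 481373 + 30499 = 511872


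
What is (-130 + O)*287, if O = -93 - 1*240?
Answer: -132881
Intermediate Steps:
O = -333 (O = -93 - 240 = -333)
(-130 + O)*287 = (-130 - 333)*287 = -463*287 = -132881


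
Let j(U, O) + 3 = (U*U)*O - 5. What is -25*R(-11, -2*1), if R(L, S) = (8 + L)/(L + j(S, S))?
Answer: -25/9 ≈ -2.7778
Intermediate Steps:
j(U, O) = -8 + O*U² (j(U, O) = -3 + ((U*U)*O - 5) = -3 + (U²*O - 5) = -3 + (O*U² - 5) = -3 + (-5 + O*U²) = -8 + O*U²)
R(L, S) = (8 + L)/(-8 + L + S³) (R(L, S) = (8 + L)/(L + (-8 + S*S²)) = (8 + L)/(L + (-8 + S³)) = (8 + L)/(-8 + L + S³))
-25*R(-11, -2*1) = -25*(8 - 11)/(-8 - 11 + (-2*1)³) = -25*(-3)/(-8 - 11 + (-2)³) = -25*(-3)/(-8 - 11 - 8) = -25*(-3)/(-27) = -(-25)*(-3)/27 = -25*⅑ = -25/9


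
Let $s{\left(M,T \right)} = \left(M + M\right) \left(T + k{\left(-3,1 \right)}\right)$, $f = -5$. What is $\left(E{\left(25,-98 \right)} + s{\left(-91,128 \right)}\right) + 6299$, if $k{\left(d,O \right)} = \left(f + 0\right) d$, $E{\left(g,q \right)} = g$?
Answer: $-19702$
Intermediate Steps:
$k{\left(d,O \right)} = - 5 d$ ($k{\left(d,O \right)} = \left(-5 + 0\right) d = - 5 d$)
$s{\left(M,T \right)} = 2 M \left(15 + T\right)$ ($s{\left(M,T \right)} = \left(M + M\right) \left(T - -15\right) = 2 M \left(T + 15\right) = 2 M \left(15 + T\right)$)
$\left(E{\left(25,-98 \right)} + s{\left(-91,128 \right)}\right) + 6299 = \left(25 + 2 \left(-91\right) \left(15 + 128\right)\right) + 6299 = \left(25 + 2 \left(-91\right) 143\right) + 6299 = \left(25 - 26026\right) + 6299 = -26001 + 6299 = -19702$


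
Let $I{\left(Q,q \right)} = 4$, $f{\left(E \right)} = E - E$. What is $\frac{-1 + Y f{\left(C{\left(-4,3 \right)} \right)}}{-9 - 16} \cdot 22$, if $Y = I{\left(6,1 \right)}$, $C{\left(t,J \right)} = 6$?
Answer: $\frac{22}{25} \approx 0.88$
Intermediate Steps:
$f{\left(E \right)} = 0$
$Y = 4$
$\frac{-1 + Y f{\left(C{\left(-4,3 \right)} \right)}}{-9 - 16} \cdot 22 = \frac{-1 + 4 \cdot 0}{-9 - 16} \cdot 22 = \frac{-1 + 0}{-25} \cdot 22 = \left(- \frac{1}{25}\right) \left(-1\right) 22 = \frac{1}{25} \cdot 22 = \frac{22}{25}$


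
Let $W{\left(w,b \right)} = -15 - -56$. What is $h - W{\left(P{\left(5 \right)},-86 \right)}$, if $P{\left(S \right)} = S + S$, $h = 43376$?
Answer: $43335$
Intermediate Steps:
$P{\left(S \right)} = 2 S$
$W{\left(w,b \right)} = 41$ ($W{\left(w,b \right)} = -15 + 56 = 41$)
$h - W{\left(P{\left(5 \right)},-86 \right)} = 43376 - 41 = 43335$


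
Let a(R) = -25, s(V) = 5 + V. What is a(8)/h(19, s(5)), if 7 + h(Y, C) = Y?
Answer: -25/12 ≈ -2.0833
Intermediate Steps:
h(Y, C) = -7 + Y
a(8)/h(19, s(5)) = -25/(-7 + 19) = -25/12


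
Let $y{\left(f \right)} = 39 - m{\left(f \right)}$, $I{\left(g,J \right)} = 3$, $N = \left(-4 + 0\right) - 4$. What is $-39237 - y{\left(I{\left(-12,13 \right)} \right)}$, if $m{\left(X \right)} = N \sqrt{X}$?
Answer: $-39276 - 8 \sqrt{3} \approx -39290.0$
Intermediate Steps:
$N = -8$ ($N = -4 - 4 = -8$)
$m{\left(X \right)} = - 8 \sqrt{X}$
$y{\left(f \right)} = 39 + 8 \sqrt{f}$ ($y{\left(f \right)} = 39 - - 8 \sqrt{f} = 39 + 8 \sqrt{f}$)
$-39237 - y{\left(I{\left(-12,13 \right)} \right)} = -39237 - \left(39 + 8 \sqrt{3}\right) = -39276 - 8 \sqrt{3}$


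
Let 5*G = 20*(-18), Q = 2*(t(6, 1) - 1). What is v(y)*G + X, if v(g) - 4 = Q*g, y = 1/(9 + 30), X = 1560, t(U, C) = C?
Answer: 1272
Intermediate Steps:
Q = 0 (Q = 2*(1 - 1) = 2*0 = 0)
G = -72 (G = (20*(-18))/5 = (⅕)*(-360) = -72)
y = 1/39 ≈ 0.025641
v(g) = 4 (v(g) = 4 + 0*g = 4 + 0 = 4)
v(y)*G + X = 4*(-72) + 1560 = -288 + 1560 = 1272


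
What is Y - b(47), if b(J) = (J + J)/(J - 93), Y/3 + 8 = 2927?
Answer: 201458/23 ≈ 8759.0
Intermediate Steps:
Y = 8757 (Y = -24 + 3*2927 = -24 + 8781 = 8757)
b(J) = 2*J/(-93 + J) (b(J) = (2*J)/(-93 + J) = 2*J/(-93 + J))
Y - b(47) = 8757 - 2*47/(-93 + 47) = 8757 - 2*47/(-46) = 8757 - 2*47*(-1)/46 = 8757 - 1*(-47/23) = 8757 + 47/23 = 201458/23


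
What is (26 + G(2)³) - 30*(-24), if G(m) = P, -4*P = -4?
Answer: 747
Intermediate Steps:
P = 1 (P = -¼*(-4) = 1)
G(m) = 1
(26 + G(2)³) - 30*(-24) = (26 + 1³) - 30*(-24) = (26 + 1) + 720 = 27 + 720 = 747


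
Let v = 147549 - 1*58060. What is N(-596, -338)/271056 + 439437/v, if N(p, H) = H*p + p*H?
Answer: 9697924726/1516033149 ≈ 6.3969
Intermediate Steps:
N(p, H) = 2*H*p (N(p, H) = H*p + H*p = 2*H*p)
v = 89489 (v = 147549 - 58060 = 89489)
N(-596, -338)/271056 + 439437/v = (2*(-338)*(-596))/271056 + 439437/89489 = 402896*(1/271056) + 439437*(1/89489) = 25181/16941 + 439437/89489 = 9697924726/1516033149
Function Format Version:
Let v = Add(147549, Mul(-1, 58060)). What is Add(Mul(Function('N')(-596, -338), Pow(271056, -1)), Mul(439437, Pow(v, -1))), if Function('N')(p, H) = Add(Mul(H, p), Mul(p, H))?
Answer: Rational(9697924726, 1516033149) ≈ 6.3969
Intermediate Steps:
Function('N')(p, H) = Mul(2, H, p) (Function('N')(p, H) = Add(Mul(H, p), Mul(H, p)) = Mul(2, H, p))
v = 89489 (v = Add(147549, -58060) = 89489)
Add(Mul(Function('N')(-596, -338), Pow(271056, -1)), Mul(439437, Pow(v, -1))) = Add(Mul(Mul(2, -338, -596), Pow(271056, -1)), Mul(439437, Pow(89489, -1))) = Add(Mul(402896, Rational(1, 271056)), Mul(439437, Rational(1, 89489))) = Add(Rational(25181, 16941), Rational(439437, 89489)) = Rational(9697924726, 1516033149)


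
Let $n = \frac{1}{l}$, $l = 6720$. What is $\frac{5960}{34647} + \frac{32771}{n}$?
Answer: $\frac{7630001150600}{34647} \approx 2.2022 \cdot 10^{8}$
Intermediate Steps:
$n = \frac{1}{6720} \approx 0.00014881$
$\frac{5960}{34647} + \frac{32771}{n} = \frac{5960}{34647} + 32771 \frac{1}{\frac{1}{6720}} = 5960 \cdot \frac{1}{34647} + 32771 \cdot 6720 = \frac{5960}{34647} + 220221120 = \frac{7630001150600}{34647}$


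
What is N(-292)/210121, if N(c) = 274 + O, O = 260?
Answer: 534/210121 ≈ 0.0025414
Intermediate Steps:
N(c) = 534 (N(c) = 274 + 260 = 534)
N(-292)/210121 = 534/210121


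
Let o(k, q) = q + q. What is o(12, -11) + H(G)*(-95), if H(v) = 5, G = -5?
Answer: -497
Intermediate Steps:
o(k, q) = 2*q
o(12, -11) + H(G)*(-95) = 2*(-11) + 5*(-95) = -22 - 475 = -497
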